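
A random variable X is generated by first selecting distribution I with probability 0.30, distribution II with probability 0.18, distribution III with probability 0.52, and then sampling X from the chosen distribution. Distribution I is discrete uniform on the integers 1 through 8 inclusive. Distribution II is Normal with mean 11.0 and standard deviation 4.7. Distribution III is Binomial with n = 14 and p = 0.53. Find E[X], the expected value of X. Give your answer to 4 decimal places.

7.1884

Component means — I: 4.5; II: 11; III: 7.42.
E[X] = 0.3·4.5 + 0.18·11 + 0.52·7.42 = 7.1884.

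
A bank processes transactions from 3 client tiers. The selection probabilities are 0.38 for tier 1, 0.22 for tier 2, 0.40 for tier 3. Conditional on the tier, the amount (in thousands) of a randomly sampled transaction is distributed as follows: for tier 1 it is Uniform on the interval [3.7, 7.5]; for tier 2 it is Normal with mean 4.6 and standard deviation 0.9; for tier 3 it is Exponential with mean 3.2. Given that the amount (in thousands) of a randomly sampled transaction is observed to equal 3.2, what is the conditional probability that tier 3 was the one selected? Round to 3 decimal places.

0.613

Likelihoods f(3.2 | ·): 1: 0; 2: 0.132198; 3: 0.114962.
Posterior ∝ prior × likelihood. Numerator for 3: 0.4·0.114962 = 0.0459849.
Normalizing constant: 0.38·0 + 0.22·0.132198 + 0.4·0.114962 = 0.0750685.
P(3 | observation) = 0.0459849 / 0.0750685 = 0.612573.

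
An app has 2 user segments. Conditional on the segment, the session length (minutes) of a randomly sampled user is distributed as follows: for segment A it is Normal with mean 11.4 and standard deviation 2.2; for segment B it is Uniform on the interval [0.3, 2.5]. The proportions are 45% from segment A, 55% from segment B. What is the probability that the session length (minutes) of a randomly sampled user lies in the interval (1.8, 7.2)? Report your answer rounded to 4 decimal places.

Conditional on each segment, P(1.8 < X < 7.2): A: 0.0281188; B: 0.318182.
By total probability, P(1.8 < X < 7.2) = 0.45·0.0281188 + 0.55·0.318182 = 0.187653.

0.1877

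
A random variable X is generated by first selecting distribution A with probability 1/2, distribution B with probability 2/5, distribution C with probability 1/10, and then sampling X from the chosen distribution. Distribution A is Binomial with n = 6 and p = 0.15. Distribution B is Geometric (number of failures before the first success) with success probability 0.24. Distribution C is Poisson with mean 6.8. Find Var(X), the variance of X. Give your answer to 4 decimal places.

Per component, A: μ=0.9, E[X²]=1.575; B: μ=3.16667, E[X²]=23.2222; C: μ=6.8, E[X²]=53.04.
E[X] = 0.5·0.9 + 0.4·3.16667 + 0.1·6.8 = 2.39667.
E[X²] = 0.5·1.575 + 0.4·23.2222 + 0.1·53.04 = 15.3804.
Var(X) = E[X²] − (E[X])² = 15.3804 − 5.74401 = 9.63638.

9.6364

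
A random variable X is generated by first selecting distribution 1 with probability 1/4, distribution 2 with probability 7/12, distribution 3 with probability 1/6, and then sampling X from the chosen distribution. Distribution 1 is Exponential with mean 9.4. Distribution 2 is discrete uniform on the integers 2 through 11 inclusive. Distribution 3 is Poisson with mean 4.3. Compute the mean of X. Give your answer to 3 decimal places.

Component means — 1: 9.4; 2: 6.5; 3: 4.3.
E[X] = 0.25·9.4 + 0.583333·6.5 + 0.166667·4.3 = 6.85833.

6.858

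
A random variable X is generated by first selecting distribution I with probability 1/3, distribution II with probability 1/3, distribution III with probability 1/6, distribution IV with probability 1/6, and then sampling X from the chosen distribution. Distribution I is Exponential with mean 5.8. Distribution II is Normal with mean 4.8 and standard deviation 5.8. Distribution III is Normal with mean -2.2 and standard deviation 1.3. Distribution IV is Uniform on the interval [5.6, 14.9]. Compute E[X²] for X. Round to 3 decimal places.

61.120

For each component E[X²] = Var + (mean)², giving I: 67.28; II: 56.68; III: 6.53; IV: 112.27.
Overall E[X²] = 0.333333·67.28 + 0.333333·56.68 + 0.166667·6.53 + 0.166667·112.27 = 61.12.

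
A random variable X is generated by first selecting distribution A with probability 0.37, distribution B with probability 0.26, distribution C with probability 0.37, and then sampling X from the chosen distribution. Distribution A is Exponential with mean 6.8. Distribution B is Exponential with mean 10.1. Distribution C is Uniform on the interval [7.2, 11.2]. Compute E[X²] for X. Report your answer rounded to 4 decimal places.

119.0729

For each component E[X²] = Var + (mean)², giving A: 92.48; B: 204.02; C: 85.9733.
Overall E[X²] = 0.37·92.48 + 0.26·204.02 + 0.37·85.9733 = 119.073.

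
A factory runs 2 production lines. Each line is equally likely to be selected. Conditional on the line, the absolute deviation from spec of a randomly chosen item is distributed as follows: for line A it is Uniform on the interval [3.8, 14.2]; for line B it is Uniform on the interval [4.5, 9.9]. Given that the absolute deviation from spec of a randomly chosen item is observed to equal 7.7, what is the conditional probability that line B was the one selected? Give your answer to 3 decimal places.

0.658

Likelihoods f(7.7 | ·): A: 0.0961538; B: 0.185185.
Posterior ∝ prior × likelihood. Numerator for B: 0.5·0.185185 = 0.0925926.
Normalizing constant: 0.5·0.0961538 + 0.5·0.185185 = 0.14067.
P(B | observation) = 0.0925926 / 0.14067 = 0.658228.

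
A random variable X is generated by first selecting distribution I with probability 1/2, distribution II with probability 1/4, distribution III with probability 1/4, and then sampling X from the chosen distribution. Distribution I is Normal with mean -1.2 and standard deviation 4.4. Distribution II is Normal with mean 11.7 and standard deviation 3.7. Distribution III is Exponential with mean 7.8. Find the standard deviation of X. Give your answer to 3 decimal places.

Per component, I: μ=-1.2, E[X²]=20.8; II: μ=11.7, E[X²]=150.58; III: μ=7.8, E[X²]=121.68.
E[X] = 0.5·-1.2 + 0.25·11.7 + 0.25·7.8 = 4.275.
E[X²] = 0.5·20.8 + 0.25·150.58 + 0.25·121.68 = 78.465.
Var(X) = E[X²] − (E[X])² = 78.465 − 18.2756 = 60.1894.
SD(X) = √60.1894 = 7.75818.

7.758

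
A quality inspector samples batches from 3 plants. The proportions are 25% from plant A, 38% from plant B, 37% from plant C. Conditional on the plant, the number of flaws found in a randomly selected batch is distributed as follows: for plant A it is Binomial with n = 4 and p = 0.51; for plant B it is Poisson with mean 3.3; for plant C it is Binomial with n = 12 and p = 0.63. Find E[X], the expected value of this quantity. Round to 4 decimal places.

4.5612

Component means — A: 2.04; B: 3.3; C: 7.56.
E[X] = 0.25·2.04 + 0.38·3.3 + 0.37·7.56 = 4.5612.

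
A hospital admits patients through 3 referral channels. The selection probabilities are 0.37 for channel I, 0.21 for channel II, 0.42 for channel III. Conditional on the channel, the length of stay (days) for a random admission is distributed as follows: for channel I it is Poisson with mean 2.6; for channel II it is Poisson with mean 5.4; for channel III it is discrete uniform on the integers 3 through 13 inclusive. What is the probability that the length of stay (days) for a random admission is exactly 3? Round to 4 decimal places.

0.1436

Conditional on each channel, P(X = 3): I: 0.217572; II: 0.118533; III: 0.0909091.
By total probability, P(X = 3) = 0.37·0.217572 + 0.21·0.118533 + 0.42·0.0909091 = 0.143575.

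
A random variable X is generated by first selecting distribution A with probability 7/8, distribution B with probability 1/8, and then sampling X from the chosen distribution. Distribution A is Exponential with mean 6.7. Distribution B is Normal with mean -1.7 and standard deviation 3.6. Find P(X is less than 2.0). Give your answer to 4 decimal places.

Conditional on each component, P(X < 2.0): A: 0.258075; B: 0.847973.
By total probability, P(X < 2.0) = 0.875·0.258075 + 0.125·0.847973 = 0.331812.

0.3318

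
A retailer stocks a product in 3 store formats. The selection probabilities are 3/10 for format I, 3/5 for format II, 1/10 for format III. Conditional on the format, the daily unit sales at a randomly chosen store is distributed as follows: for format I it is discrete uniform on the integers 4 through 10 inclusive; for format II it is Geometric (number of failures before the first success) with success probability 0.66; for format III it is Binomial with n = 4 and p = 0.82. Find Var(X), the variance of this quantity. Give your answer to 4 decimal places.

Per component, I: μ=7, E[X²]=53; II: μ=0.515152, E[X²]=1.04591; III: μ=3.28, E[X²]=11.3488.
E[X] = 0.3·7 + 0.6·0.515152 + 0.1·3.28 = 2.73709.
E[X²] = 0.3·53 + 0.6·1.04591 + 0.1·11.3488 = 17.6624.
Var(X) = E[X²] − (E[X])² = 17.6624 − 7.49167 = 10.1708.

10.1708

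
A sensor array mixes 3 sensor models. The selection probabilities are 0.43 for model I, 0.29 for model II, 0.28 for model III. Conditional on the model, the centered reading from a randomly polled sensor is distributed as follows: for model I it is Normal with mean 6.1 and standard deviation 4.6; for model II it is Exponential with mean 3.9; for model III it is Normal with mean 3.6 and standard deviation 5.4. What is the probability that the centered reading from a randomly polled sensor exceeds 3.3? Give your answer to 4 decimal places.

0.5839

Conditional on each model, P(X > 3.3): I: 0.728637; II: 0.429062; III: 0.522152.
By total probability, P(X > 3.3) = 0.43·0.728637 + 0.29·0.429062 + 0.28·0.522152 = 0.583944.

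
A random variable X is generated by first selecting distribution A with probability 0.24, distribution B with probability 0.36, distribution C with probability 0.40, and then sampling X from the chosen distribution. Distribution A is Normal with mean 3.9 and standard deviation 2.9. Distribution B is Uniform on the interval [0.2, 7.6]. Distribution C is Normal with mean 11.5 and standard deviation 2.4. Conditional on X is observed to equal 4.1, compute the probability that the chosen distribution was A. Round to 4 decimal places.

Likelihoods f(4.1 | ·): A: 0.13724; B: 0.135135; C: 0.00143315.
Posterior ∝ prior × likelihood. Numerator for A: 0.24·0.13724 = 0.0329375.
Normalizing constant: 0.24·0.13724 + 0.36·0.135135 + 0.4·0.00143315 = 0.0821594.
P(A | observation) = 0.0329375 / 0.0821594 = 0.400897.

0.4009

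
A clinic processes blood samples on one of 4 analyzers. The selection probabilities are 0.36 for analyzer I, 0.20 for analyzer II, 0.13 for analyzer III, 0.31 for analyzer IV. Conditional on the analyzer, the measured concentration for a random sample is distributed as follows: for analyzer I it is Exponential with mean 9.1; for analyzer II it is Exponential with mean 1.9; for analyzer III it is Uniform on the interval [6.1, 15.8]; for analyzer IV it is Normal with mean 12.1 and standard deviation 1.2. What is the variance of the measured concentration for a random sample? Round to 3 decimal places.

45.530

Per component, I: μ=9.1, E[X²]=165.62; II: μ=1.9, E[X²]=7.22; III: μ=10.95, E[X²]=127.743; IV: μ=12.1, E[X²]=147.85.
E[X] = 0.36·9.1 + 0.2·1.9 + 0.13·10.95 + 0.31·12.1 = 8.8305.
E[X²] = 0.36·165.62 + 0.2·7.22 + 0.13·127.743 + 0.31·147.85 = 123.507.
Var(X) = E[X²] − (E[X])² = 123.507 − 77.9777 = 45.5296.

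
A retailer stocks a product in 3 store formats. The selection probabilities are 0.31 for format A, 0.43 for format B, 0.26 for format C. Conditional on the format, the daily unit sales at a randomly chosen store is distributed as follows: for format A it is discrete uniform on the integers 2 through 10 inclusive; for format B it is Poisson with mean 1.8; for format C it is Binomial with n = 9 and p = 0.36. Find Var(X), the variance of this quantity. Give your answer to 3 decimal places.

6.577

Per component, A: μ=6, E[X²]=42.6667; B: μ=1.8, E[X²]=5.04; C: μ=3.24, E[X²]=12.5712.
E[X] = 0.31·6 + 0.43·1.8 + 0.26·3.24 = 3.4764.
E[X²] = 0.31·42.6667 + 0.43·5.04 + 0.26·12.5712 = 18.6624.
Var(X) = E[X²] − (E[X])² = 18.6624 − 12.0854 = 6.57702.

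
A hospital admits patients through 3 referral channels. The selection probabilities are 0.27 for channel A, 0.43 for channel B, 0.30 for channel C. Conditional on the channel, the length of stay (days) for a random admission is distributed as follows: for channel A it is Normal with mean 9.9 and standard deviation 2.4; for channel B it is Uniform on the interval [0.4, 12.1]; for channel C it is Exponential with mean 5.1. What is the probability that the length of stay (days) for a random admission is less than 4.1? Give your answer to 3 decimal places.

Conditional on each channel, P(X < 4.1): A: 0.00783168; B: 0.316239; C: 0.55243.
By total probability, P(X < 4.1) = 0.27·0.00783168 + 0.43·0.316239 + 0.3·0.55243 = 0.303826.

0.304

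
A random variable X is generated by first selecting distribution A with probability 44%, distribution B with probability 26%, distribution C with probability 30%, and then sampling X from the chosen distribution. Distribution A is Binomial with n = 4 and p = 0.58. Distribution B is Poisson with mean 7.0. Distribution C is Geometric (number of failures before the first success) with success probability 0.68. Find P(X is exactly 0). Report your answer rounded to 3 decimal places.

Conditional on each component, P(X = 0): A: 0.031117; B: 0.000911882; C: 0.68.
By total probability, P(X = 0) = 0.44·0.031117 + 0.26·0.000911882 + 0.3·0.68 = 0.217929.

0.218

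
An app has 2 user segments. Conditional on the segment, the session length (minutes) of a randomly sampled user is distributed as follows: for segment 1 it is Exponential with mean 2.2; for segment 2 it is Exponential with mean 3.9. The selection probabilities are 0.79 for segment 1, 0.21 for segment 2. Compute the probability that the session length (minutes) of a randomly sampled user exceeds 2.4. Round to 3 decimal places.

Conditional on each segment, P(X > 2.4): 1: 0.335911; 2: 0.540433.
By total probability, P(X > 2.4) = 0.79·0.335911 + 0.21·0.540433 = 0.378861.

0.379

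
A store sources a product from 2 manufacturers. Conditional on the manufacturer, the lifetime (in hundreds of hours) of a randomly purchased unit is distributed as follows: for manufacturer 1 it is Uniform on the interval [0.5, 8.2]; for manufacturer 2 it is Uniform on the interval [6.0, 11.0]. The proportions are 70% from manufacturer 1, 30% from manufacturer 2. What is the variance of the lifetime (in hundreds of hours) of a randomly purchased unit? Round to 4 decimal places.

7.7003

Per component, 1: μ=4.35, E[X²]=23.8633; 2: μ=8.5, E[X²]=74.3333.
E[X] = 0.7·4.35 + 0.3·8.5 = 5.595.
E[X²] = 0.7·23.8633 + 0.3·74.3333 = 39.0043.
Var(X) = E[X²] − (E[X])² = 39.0043 − 31.304 = 7.70031.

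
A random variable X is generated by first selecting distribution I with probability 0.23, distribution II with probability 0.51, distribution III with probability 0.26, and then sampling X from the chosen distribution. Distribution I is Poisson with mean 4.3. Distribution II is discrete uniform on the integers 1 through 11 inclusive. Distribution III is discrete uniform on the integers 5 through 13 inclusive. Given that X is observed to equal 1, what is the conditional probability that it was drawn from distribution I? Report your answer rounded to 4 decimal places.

Likelihoods P(X=1 | ·): I: 0.0583448; II: 0.0909091; III: 0.
Posterior ∝ prior × likelihood. Numerator for I: 0.23·0.0583448 = 0.0134193.
Normalizing constant: 0.23·0.0583448 + 0.51·0.0909091 + 0.26·0 = 0.0597829.
P(I | observation) = 0.0134193 / 0.0597829 = 0.224467.

0.2245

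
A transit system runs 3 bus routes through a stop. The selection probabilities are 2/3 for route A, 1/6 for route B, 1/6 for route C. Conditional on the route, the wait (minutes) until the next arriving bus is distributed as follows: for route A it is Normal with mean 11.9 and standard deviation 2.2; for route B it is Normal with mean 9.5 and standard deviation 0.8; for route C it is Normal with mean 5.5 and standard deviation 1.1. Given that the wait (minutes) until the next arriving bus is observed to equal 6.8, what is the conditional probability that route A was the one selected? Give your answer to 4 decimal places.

Likelihoods f(6.8 | ·): A: 0.0123465; B: 0.0016764; C: 0.180397.
Posterior ∝ prior × likelihood. Numerator for A: 0.666667·0.0123465 = 0.00823103.
Normalizing constant: 0.666667·0.0123465 + 0.166667·0.0016764 + 0.166667·0.180397 = 0.0385766.
P(A | observation) = 0.00823103 / 0.0385766 = 0.213369.

0.2134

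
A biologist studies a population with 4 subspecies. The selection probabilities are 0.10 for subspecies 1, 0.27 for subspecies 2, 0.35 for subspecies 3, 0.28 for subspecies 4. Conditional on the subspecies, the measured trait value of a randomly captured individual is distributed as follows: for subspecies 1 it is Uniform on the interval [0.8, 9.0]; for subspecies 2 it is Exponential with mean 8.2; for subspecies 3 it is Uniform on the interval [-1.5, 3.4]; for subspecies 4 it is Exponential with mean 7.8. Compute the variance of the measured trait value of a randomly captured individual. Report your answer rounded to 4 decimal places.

Per component, 1: μ=4.9, E[X²]=29.6133; 2: μ=8.2, E[X²]=134.48; 3: μ=0.95, E[X²]=2.90333; 4: μ=7.8, E[X²]=121.68.
E[X] = 0.1·4.9 + 0.27·8.2 + 0.35·0.95 + 0.28·7.8 = 5.2205.
E[X²] = 0.1·29.6133 + 0.27·134.48 + 0.35·2.90333 + 0.28·121.68 = 74.3575.
Var(X) = E[X²] − (E[X])² = 74.3575 − 27.2536 = 47.1039.

47.1039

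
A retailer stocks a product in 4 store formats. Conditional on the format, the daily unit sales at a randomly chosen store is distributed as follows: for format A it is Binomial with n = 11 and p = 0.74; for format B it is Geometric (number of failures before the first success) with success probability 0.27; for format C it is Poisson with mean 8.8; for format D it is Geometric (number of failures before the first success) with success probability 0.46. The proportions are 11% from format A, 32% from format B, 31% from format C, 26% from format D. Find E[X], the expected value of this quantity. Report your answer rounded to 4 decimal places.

4.7938

Component means — A: 8.14; B: 2.7037; C: 8.8; D: 1.17391.
E[X] = 0.11·8.14 + 0.32·2.7037 + 0.31·8.8 + 0.26·1.17391 = 4.7938.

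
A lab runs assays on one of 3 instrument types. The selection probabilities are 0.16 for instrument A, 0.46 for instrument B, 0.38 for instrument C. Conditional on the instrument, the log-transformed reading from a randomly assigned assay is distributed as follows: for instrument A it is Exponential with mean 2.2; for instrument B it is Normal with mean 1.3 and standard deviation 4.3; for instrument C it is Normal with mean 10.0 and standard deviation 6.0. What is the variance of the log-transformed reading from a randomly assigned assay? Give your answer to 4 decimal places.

39.9491

Per component, A: μ=2.2, E[X²]=9.68; B: μ=1.3, E[X²]=20.18; C: μ=10, E[X²]=136.
E[X] = 0.16·2.2 + 0.46·1.3 + 0.38·10 = 4.75.
E[X²] = 0.16·9.68 + 0.46·20.18 + 0.38·136 = 62.5116.
Var(X) = E[X²] − (E[X])² = 62.5116 − 22.5625 = 39.9491.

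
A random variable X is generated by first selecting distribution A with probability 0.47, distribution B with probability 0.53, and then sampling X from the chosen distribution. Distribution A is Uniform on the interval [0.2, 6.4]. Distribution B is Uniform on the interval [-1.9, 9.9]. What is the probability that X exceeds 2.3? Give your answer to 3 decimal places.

Conditional on each component, P(X > 2.3): A: 0.66129; B: 0.644068.
By total probability, P(X > 2.3) = 0.47·0.66129 + 0.53·0.644068 = 0.652162.

0.652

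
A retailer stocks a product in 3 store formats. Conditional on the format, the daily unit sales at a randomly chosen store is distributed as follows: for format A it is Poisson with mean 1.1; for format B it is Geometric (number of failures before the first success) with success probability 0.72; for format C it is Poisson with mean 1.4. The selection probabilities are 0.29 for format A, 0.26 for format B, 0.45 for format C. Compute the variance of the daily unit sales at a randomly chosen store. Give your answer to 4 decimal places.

1.2589

Per component, A: μ=1.1, E[X²]=2.31; B: μ=0.388889, E[X²]=0.691358; C: μ=1.4, E[X²]=3.36.
E[X] = 0.29·1.1 + 0.26·0.388889 + 0.45·1.4 = 1.05011.
E[X²] = 0.29·2.31 + 0.26·0.691358 + 0.45·3.36 = 2.36165.
Var(X) = E[X²] − (E[X])² = 2.36165 − 1.10273 = 1.25892.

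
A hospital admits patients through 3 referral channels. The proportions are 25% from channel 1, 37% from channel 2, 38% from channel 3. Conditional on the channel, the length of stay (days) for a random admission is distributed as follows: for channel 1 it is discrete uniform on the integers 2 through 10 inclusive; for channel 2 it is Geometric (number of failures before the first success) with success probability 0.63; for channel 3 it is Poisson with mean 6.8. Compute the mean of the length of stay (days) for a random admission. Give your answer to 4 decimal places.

Component means — 1: 6; 2: 0.587302; 3: 6.8.
E[X] = 0.25·6 + 0.37·0.587302 + 0.38·6.8 = 4.3013.

4.3013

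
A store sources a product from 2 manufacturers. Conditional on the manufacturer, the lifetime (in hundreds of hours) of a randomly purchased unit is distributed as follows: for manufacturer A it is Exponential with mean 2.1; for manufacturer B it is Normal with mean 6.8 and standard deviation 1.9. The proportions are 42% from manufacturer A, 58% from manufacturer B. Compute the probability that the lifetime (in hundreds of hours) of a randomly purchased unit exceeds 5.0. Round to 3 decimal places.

Conditional on each manufacturer, P(X > 5.0): A: 0.0924625; B: 0.828274.
By total probability, P(X > 5.0) = 0.42·0.0924625 + 0.58·0.828274 = 0.519233.

0.519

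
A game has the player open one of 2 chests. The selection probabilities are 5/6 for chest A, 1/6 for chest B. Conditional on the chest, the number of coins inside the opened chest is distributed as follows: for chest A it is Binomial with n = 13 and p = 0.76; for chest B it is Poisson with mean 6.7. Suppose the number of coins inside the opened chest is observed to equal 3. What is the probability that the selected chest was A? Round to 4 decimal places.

0.0064

Likelihoods P(X=3 | ·): A: 7.96011e-05; B: 0.0617021.
Posterior ∝ prior × likelihood. Numerator for A: 0.833333·7.96011e-05 = 6.63343e-05.
Normalizing constant: 0.833333·7.96011e-05 + 0.166667·0.0617021 = 0.01035.
P(A | observation) = 6.63343e-05 / 0.01035 = 0.0064091.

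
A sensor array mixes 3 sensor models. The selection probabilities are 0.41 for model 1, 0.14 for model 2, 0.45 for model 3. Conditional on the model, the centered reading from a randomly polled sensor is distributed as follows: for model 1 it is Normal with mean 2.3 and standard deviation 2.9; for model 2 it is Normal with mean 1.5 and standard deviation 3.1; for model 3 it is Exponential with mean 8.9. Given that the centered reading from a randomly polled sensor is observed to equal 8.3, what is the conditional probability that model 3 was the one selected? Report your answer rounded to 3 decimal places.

0.707

Likelihoods f(8.3 | ·): 1: 0.0161803; 2: 0.0116068; 3: 0.0442175.
Posterior ∝ prior × likelihood. Numerator for 3: 0.45·0.0442175 = 0.0198979.
Normalizing constant: 0.41·0.0161803 + 0.14·0.0116068 + 0.45·0.0442175 = 0.0281567.
P(3 | observation) = 0.0198979 / 0.0281567 = 0.706682.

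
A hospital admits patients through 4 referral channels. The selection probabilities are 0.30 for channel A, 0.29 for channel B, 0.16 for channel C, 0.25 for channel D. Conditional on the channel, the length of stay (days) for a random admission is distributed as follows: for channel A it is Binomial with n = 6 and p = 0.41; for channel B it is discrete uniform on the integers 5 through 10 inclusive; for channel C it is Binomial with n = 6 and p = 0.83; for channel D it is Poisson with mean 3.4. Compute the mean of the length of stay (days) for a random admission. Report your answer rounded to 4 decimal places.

Component means — A: 2.46; B: 7.5; C: 4.98; D: 3.4.
E[X] = 0.3·2.46 + 0.29·7.5 + 0.16·4.98 + 0.25·3.4 = 4.5598.

4.5598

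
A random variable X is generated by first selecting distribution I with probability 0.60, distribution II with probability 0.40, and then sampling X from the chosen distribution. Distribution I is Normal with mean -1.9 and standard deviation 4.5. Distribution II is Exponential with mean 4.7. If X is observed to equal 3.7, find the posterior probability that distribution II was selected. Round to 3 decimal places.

0.612

Likelihoods f(3.7 | ·): I: 0.0408709; II: 0.0968302.
Posterior ∝ prior × likelihood. Numerator for II: 0.4·0.0968302 = 0.0387321.
Normalizing constant: 0.6·0.0408709 + 0.4·0.0968302 = 0.0632546.
P(II | observation) = 0.0387321 / 0.0632546 = 0.61232.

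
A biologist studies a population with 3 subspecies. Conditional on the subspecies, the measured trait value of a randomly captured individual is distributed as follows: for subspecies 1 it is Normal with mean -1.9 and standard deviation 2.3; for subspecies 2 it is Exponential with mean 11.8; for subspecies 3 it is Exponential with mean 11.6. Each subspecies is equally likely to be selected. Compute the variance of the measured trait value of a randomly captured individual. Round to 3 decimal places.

Per component, 1: μ=-1.9, E[X²]=8.9; 2: μ=11.8, E[X²]=278.48; 3: μ=11.6, E[X²]=269.12.
E[X] = 0.333333·-1.9 + 0.333333·11.8 + 0.333333·11.6 = 7.16667.
E[X²] = 0.333333·8.9 + 0.333333·278.48 + 0.333333·269.12 = 185.5.
Var(X) = E[X²] − (E[X])² = 185.5 − 51.3611 = 134.139.

134.139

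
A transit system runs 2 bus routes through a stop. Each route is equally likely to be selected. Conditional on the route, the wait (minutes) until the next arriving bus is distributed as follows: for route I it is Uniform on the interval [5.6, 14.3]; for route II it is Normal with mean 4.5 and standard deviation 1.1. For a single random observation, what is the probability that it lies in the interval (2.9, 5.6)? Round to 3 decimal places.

Conditional on each route, P(2.9 < X < 5.6): I: 0; II: 0.768447.
By total probability, P(2.9 < X < 5.6) = 0.5·0 + 0.5·0.768447 = 0.384224.

0.384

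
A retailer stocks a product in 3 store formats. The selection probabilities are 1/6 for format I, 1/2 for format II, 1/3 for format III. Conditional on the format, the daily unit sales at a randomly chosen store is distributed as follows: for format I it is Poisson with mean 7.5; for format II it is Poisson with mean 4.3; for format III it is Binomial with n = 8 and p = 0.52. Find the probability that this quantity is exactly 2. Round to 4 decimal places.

0.0962

Conditional on each format, P(X = 2): I: 0.0155555; II: 0.125441; III: 0.0926002.
By total probability, P(X = 2) = 0.166667·0.0155555 + 0.5·0.125441 + 0.333333·0.0926002 = 0.09618.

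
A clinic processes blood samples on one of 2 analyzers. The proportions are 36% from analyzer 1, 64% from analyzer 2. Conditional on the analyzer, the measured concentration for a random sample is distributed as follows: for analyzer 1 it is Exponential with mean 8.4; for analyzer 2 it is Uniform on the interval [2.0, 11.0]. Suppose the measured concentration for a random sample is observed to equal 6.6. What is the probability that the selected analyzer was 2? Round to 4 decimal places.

0.7845

Likelihoods f(6.6 | ·): 1: 0.0542612; 2: 0.111111.
Posterior ∝ prior × likelihood. Numerator for 2: 0.64·0.111111 = 0.0711111.
Normalizing constant: 0.36·0.0542612 + 0.64·0.111111 = 0.0906451.
P(2 | observation) = 0.0711111 / 0.0906451 = 0.7845.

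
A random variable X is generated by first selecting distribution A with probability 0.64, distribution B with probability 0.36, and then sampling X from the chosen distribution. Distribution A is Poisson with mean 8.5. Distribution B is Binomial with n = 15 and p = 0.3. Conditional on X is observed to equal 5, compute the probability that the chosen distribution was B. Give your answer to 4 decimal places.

Likelihoods P(X=5 | ·): A: 0.0752333; B: 0.20613.
Posterior ∝ prior × likelihood. Numerator for B: 0.36·0.20613 = 0.0742069.
Normalizing constant: 0.64·0.0752333 + 0.36·0.20613 = 0.122356.
P(B | observation) = 0.0742069 / 0.122356 = 0.606483.

0.6065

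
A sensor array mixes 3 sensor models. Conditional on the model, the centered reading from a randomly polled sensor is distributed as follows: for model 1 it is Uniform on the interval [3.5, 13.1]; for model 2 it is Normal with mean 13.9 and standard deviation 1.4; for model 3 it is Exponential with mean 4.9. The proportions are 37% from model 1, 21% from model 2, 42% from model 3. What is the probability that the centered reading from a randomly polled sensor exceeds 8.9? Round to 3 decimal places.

Conditional on each model, P(X > 8.9): 1: 0.4375; 2: 0.999822; 3: 0.162622.
By total probability, P(X > 8.9) = 0.37·0.4375 + 0.21·0.999822 + 0.42·0.162622 = 0.440139.

0.440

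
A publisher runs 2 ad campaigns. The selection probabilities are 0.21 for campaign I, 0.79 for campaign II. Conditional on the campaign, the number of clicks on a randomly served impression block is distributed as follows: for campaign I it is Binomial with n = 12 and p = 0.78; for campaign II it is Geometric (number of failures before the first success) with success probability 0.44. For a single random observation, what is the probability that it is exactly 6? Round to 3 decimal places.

0.016

Conditional on each campaign, P(X = 6): I: 0.0235926; II: 0.01357.
By total probability, P(X = 6) = 0.21·0.0235926 + 0.79·0.01357 = 0.0156748.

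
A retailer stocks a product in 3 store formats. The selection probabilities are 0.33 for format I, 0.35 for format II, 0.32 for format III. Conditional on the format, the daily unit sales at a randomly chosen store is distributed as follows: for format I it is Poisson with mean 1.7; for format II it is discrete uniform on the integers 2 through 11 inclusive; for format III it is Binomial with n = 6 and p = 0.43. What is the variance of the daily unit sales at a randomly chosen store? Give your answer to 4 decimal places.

Per component, I: μ=1.7, E[X²]=4.59; II: μ=6.5, E[X²]=50.5; III: μ=2.58, E[X²]=8.127.
E[X] = 0.33·1.7 + 0.35·6.5 + 0.32·2.58 = 3.6616.
E[X²] = 0.33·4.59 + 0.35·50.5 + 0.32·8.127 = 21.7903.
Var(X) = E[X²] − (E[X])² = 21.7903 − 13.4073 = 8.38303.

8.3830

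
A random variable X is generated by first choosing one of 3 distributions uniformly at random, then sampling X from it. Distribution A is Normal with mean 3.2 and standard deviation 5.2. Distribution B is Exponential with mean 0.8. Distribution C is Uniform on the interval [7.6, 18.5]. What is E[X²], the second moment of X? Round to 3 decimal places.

72.921

For each component E[X²] = Var + (mean)², giving A: 37.28; B: 1.28; C: 180.203.
Overall E[X²] = 0.333333·37.28 + 0.333333·1.28 + 0.333333·180.203 = 72.9211.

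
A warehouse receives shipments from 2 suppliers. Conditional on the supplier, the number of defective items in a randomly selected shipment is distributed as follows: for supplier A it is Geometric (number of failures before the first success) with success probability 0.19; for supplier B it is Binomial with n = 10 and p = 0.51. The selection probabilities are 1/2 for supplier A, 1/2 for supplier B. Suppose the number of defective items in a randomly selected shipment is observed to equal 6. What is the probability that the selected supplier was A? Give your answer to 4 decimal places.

Likelihoods P(X=6 | ·): A: 0.0536616; B: 0.213022.
Posterior ∝ prior × likelihood. Numerator for A: 0.5·0.0536616 = 0.0268308.
Normalizing constant: 0.5·0.0536616 + 0.5·0.213022 = 0.133342.
P(A | observation) = 0.0268308 / 0.133342 = 0.201218.

0.2012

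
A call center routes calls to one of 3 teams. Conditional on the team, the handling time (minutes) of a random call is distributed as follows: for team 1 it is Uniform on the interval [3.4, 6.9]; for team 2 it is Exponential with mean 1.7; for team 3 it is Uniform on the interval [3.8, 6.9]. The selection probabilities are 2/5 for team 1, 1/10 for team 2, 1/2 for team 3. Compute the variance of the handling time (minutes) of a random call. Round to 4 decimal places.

Per component, 1: μ=5.15, E[X²]=27.5433; 2: μ=1.7, E[X²]=5.78; 3: μ=5.35, E[X²]=29.4233.
E[X] = 0.4·5.15 + 0.1·1.7 + 0.5·5.35 = 4.905.
E[X²] = 0.4·27.5433 + 0.1·5.78 + 0.5·29.4233 = 26.307.
Var(X) = E[X²] − (E[X])² = 26.307 − 24.059 = 2.24797.

2.2480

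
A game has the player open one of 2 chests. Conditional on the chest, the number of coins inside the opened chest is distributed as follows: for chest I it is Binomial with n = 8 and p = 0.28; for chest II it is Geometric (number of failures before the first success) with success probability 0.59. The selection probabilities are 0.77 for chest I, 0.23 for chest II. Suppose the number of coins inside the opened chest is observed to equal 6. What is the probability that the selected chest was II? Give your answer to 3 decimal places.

Likelihoods P(X=6 | ·): I: 0.00699473; II: 0.00280256.
Posterior ∝ prior × likelihood. Numerator for II: 0.23·0.00280256 = 0.000644589.
Normalizing constant: 0.77·0.00699473 + 0.23·0.00280256 = 0.00603053.
P(II | observation) = 0.000644589 / 0.00603053 = 0.106888.

0.107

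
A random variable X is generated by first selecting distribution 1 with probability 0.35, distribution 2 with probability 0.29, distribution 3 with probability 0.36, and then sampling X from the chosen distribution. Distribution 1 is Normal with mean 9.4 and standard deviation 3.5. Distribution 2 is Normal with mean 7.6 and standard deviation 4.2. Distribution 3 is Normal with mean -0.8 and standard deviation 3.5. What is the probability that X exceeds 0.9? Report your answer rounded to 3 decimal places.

Conditional on each component, P(X > 0.9): 1: 0.992421; 2: 0.94467; 3: 0.313585.
By total probability, P(X > 0.9) = 0.35·0.992421 + 0.29·0.94467 + 0.36·0.313585 = 0.734192.

0.734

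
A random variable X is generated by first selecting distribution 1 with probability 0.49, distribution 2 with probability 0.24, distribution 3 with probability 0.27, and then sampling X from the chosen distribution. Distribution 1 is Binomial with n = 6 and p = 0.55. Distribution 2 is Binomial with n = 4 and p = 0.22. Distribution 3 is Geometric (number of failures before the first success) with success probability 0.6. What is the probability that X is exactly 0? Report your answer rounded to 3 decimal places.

0.255

Conditional on each component, P(X = 0): 1: 0.00830377; 2: 0.370151; 3: 0.6.
By total probability, P(X = 0) = 0.49·0.00830377 + 0.24·0.370151 + 0.27·0.6 = 0.254905.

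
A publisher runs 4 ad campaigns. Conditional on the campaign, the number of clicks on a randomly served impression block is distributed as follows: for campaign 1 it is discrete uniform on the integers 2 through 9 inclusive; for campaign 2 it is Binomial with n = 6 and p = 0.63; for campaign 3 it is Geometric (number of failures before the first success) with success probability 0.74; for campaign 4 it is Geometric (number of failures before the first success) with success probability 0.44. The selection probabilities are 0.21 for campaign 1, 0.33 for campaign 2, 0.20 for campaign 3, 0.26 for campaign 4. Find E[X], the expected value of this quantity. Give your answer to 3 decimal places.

Component means — 1: 5.5; 2: 3.78; 3: 0.351351; 4: 1.27273.
E[X] = 0.21·5.5 + 0.33·3.78 + 0.2·0.351351 + 0.26·1.27273 = 2.80358.

2.804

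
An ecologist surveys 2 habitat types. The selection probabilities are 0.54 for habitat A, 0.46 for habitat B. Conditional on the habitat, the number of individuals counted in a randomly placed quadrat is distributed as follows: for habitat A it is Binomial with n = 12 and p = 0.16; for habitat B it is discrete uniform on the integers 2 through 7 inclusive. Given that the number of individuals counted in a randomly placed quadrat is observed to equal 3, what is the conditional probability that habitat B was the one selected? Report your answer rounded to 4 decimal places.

0.4307

Likelihoods P(X=3 | ·): A: 0.187627; B: 0.166667.
Posterior ∝ prior × likelihood. Numerator for B: 0.46·0.166667 = 0.0766667.
Normalizing constant: 0.54·0.187627 + 0.46·0.166667 = 0.177985.
P(B | observation) = 0.0766667 / 0.177985 = 0.430747.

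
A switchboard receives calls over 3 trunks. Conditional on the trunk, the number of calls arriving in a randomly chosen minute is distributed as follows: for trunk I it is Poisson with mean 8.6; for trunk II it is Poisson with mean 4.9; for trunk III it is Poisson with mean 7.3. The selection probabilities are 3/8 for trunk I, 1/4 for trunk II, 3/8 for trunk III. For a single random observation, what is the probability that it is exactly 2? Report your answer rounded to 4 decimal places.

0.0317

Conditional on each trunk, P(X = 2): I: 0.00680823; II: 0.0893962; III: 0.0179997.
By total probability, P(X = 2) = 0.375·0.00680823 + 0.25·0.0893962 + 0.375·0.0179997 = 0.031652.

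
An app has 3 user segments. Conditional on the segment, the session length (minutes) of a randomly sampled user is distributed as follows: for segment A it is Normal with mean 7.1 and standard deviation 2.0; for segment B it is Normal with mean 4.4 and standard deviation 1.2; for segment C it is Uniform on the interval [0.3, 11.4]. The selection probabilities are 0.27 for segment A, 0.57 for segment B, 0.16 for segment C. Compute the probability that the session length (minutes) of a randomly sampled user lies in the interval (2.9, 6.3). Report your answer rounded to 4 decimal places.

0.6147

Conditional on each segment, P(2.9 < X < 6.3): A: 0.326714; B: 0.837677; C: 0.306306.
By total probability, P(2.9 < X < 6.3) = 0.27·0.326714 + 0.57·0.837677 + 0.16·0.306306 = 0.614698.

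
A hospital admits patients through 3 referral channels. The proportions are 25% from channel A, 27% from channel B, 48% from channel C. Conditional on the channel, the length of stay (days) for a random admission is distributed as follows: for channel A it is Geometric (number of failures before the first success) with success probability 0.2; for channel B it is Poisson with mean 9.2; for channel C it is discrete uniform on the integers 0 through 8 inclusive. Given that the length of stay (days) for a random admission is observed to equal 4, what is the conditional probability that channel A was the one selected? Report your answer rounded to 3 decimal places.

Likelihoods P(X=4 | ·): A: 0.08192; B: 0.03016; C: 0.111111.
Posterior ∝ prior × likelihood. Numerator for A: 0.25·0.08192 = 0.02048.
Normalizing constant: 0.25·0.08192 + 0.27·0.03016 + 0.48·0.111111 = 0.0819565.
P(A | observation) = 0.02048 / 0.0819565 = 0.249889.

0.250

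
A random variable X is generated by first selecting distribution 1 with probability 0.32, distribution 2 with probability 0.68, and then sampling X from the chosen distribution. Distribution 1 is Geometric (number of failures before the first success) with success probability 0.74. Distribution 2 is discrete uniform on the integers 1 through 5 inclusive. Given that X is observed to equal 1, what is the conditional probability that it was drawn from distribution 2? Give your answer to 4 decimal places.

0.6884

Likelihoods P(X=1 | ·): 1: 0.1924; 2: 0.2.
Posterior ∝ prior × likelihood. Numerator for 2: 0.68·0.2 = 0.136.
Normalizing constant: 0.32·0.1924 + 0.68·0.2 = 0.197568.
P(2 | observation) = 0.136 / 0.197568 = 0.688371.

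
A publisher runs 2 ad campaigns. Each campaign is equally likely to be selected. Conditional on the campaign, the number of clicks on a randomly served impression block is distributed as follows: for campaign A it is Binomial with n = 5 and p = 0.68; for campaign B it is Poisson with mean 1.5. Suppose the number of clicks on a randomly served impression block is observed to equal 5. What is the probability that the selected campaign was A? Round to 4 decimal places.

0.9115

Likelihoods P(X=5 | ·): A: 0.145393; B: 0.01412.
Posterior ∝ prior × likelihood. Numerator for A: 0.5·0.145393 = 0.0726967.
Normalizing constant: 0.5·0.145393 + 0.5·0.01412 = 0.0797567.
P(A | observation) = 0.0726967 / 0.0797567 = 0.911481.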